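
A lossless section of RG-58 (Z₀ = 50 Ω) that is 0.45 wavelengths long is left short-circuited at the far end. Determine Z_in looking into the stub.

βl = 2π × 0.45 = 162°
tan(βl) = -0.325
For a short-circuited stub, Z_in = jZ_0·tan(βl)

Z_in ≈ −j16.2 Ω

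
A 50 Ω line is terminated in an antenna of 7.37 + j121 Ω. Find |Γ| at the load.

Γ = (Z_L − Z_0)/(Z_L + Z_0) = (-42.63 + j121)/(57.37 + j121)
|Γ| = 128/134

|Γ| ≈ 0.958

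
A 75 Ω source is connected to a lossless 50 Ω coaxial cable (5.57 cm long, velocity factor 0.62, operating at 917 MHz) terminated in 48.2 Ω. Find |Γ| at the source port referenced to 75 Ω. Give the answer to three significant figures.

λ = v/f = 0.62·c / 917 MHz = 0.203 m
βl = 2π·l/λ = 2π × 0.275 = 98.9°
tan(βl) = -6.42
Z_in = Z_0·(Z_L + jZ_0·tanβl)/(Z_0 + jZ_L·tanβl) = 51.8 − j0.578 Ω
Γ_s = (Z_in − Z_s)/(Z_in + Z_s) = (-23.2 − j0.578)/(127 − j0.578), |Γ_s| = 0.183

|Γ| ≈ 0.183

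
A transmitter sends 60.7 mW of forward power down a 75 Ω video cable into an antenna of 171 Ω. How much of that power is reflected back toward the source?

P_reflected ≈ 9.24 mW

Γ = (171 − 75)/(171 + 75) = 0.39
|Γ|² = 0.152
P_refl = |Γ|²·P_inc = 9.24 mW, P_del = (1 − |Γ|²)·P_inc = 51.5 mW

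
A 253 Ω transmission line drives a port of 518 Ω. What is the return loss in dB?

Γ = (518 − 253)/(518 + 253) = 0.344
RL = −20·log₁₀|Γ| = −20·log₁₀(0.344)

RL ≈ 9.28 dB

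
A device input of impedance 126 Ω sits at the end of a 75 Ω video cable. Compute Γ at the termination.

Γ = (Z_L − Z_0)/(Z_L + Z_0) = (126 − 75)/(126 + 75) = 51/201

Γ = 0.254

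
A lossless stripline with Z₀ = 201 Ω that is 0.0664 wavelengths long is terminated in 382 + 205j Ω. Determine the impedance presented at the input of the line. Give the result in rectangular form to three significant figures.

Z_in ≈ 453 − j159 Ω

βl = 2π × 0.0664 = 23.9°
tan(βl) = tan(23.9°) = 0.443
Z_in = Z_0·(Z_L + jZ_0·tanβl)/(Z_0 + jZ_L·tanβl)
     = 201·(382 + j294)/(110 + j169)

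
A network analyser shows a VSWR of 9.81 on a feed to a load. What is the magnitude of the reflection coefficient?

|Γ| ≈ 0.815

|Γ| = (S − 1)/(S + 1) = (9.81 − 1)/(9.81 + 1) = 8.81/10.8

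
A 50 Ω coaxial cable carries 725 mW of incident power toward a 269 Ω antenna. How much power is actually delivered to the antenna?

Γ = (269 − 50)/(269 + 50) = 0.687
|Γ|² = 0.471
P_refl = |Γ|²·P_inc = 342 mW, P_del = (1 − |Γ|²)·P_inc = 383 mW

P_delivered ≈ 383 mW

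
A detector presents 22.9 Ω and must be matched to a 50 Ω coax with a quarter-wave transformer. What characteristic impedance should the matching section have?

Z_qwt = √(Z_0·R_L) = √(50 × 22.9) = √1145

Z_qwt ≈ 33.8 Ω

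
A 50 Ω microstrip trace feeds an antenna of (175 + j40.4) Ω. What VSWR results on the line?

Γ = (Z_L − Z_0)/(Z_L + Z_0) = (125 + j40.4)/(225 + j40.4)
|Γ| = 131/229 = 0.575
VSWR = (1 + |Γ|)/(1 − |Γ|) = 1.57/0.425

VSWR ≈ 3.7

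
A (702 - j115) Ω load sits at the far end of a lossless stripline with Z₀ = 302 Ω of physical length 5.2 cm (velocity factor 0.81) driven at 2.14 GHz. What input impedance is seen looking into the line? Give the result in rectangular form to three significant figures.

Z_in ≈ 628 + j221 Ω

λ = v/f = 0.81·c / 2.14 GHz = 0.114 m
βl = 2π·l/λ = 2π × 0.458 = 165°
tan(βl) = tan(165°) = -0.271
Z_in = Z_0·(Z_L + jZ_0·tanβl)/(Z_0 + jZ_L·tanβl)
     = 302·(702 − j197)/(271 − j190)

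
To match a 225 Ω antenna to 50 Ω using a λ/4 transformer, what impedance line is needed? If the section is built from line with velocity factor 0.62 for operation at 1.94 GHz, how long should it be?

Z_qwt ≈ 106 Ω; length ≈ 2.4 cm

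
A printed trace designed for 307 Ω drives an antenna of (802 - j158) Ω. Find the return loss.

RL ≈ 6.67 dB

Γ = (495 − j158)/(1109 − j158), |Γ| = 0.464
RL = −20·log₁₀|Γ| = −20·log₁₀(0.464)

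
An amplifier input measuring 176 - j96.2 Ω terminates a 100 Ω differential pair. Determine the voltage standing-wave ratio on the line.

VSWR ≈ 2.45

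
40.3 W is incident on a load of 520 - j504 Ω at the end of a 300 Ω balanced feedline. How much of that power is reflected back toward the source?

|Γ| = |(220 − j504)/(820 − j504)| = 0.571
|Γ|² = 0.326
P_refl = |Γ|²·P_inc = 13.2 W, P_del = (1 − |Γ|²)·P_inc = 27.1 W

P_reflected ≈ 13.2 W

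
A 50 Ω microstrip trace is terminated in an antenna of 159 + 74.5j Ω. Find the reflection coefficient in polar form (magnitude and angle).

Γ = (Z_L − Z_0)/(Z_L + Z_0) = (109 + j74.5)/(209 + j74.5)
|Γ| = 132/222 = 0.595

Γ ≈ 0.595 ∠ 14.7°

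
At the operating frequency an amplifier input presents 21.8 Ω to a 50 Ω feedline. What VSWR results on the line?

Γ = (21.8 − 50)/(21.8 + 50) = -0.393
VSWR = (1 + 0.393)/(1 − 0.393)

VSWR ≈ 2.29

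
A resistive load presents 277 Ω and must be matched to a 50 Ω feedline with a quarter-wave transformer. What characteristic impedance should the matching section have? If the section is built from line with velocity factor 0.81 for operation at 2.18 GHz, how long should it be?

Z_qwt ≈ 118 Ω; length ≈ 2.79 cm

Z_qwt = √(Z_0·R_L) = √(50 × 277) = √13850
λ = 0.81·c/f = 0.111 m, so l = λ/4 = 0.0279 m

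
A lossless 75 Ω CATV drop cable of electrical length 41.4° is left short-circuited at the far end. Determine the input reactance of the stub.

tan(βl) = 0.882
For a short-circuited stub, Z_in = jZ_0·tan(βl)

X_in ≈ 66.1 Ω (inductive)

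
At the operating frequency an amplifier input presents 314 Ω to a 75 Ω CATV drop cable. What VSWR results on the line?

VSWR ≈ 4.19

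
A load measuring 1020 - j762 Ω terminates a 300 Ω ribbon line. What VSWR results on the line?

Γ = (Z_L − Z_0)/(Z_L + Z_0) = (720 − j762)/(1320 − j762)
|Γ| = 1050/1520 = 0.688
VSWR = (1 + |Γ|)/(1 − |Γ|) = 1.69/0.312

VSWR ≈ 5.41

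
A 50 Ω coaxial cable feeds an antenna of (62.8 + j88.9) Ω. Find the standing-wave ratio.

Γ = (Z_L − Z_0)/(Z_L + Z_0) = (12.8 + j88.9)/(112.8 + j88.9)
|Γ| = 89.8/144 = 0.625
VSWR = (1 + |Γ|)/(1 − |Γ|) = 1.63/0.375

VSWR ≈ 4.34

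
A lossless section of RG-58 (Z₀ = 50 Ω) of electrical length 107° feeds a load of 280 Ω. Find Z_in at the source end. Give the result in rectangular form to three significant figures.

Z_in ≈ 9.73 + j14.8 Ω

tan(βl) = tan(107°) = -3.27
Z_in = Z_0·(Z_L + jZ_0·tanβl)/(Z_0 + jZ_L·tanβl)
     = 50·(280 − j164)/(50 − j916)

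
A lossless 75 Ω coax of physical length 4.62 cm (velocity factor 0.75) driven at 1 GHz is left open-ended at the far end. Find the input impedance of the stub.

λ = v/f = 0.75·c / 1 GHz = 0.225 m
βl = 2π·l/λ = 2π × 0.205 = 73.9°
tan(βl) = 3.47
For an open-ended stub, Z_in = −jZ_0·cot(βl) = −jZ_0/tan(βl)

Z_in ≈ −j21.6 Ω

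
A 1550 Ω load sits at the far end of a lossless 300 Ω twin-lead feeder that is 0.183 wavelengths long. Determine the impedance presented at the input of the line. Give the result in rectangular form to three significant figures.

Z_in ≈ 69.2 − j128 Ω

βl = 2π × 0.183 = 65.9°
tan(βl) = tan(65.9°) = 2.23
Z_in = Z_0·(Z_L + jZ_0·tanβl)/(Z_0 + jZ_L·tanβl)
     = 300·(1550 + j670)/(300 + j3460)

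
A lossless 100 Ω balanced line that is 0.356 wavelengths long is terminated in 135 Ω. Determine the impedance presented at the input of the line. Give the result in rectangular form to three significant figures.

Z_in ≈ 89.5 + j26.5 Ω

βl = 2π × 0.356 = 128°
tan(βl) = tan(128°) = -1.27
Z_in = Z_0·(Z_L + jZ_0·tanβl)/(Z_0 + jZ_L·tanβl)
     = 100·(135 − j127)/(100 − j172)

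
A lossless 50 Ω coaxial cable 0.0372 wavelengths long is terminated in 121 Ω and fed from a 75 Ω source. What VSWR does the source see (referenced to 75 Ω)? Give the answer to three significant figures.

VSWR ≈ 1.75

βl = 2π × 0.0372 = 13.4°
tan(βl) = 0.238
Z_in = Z_0·(Z_L + jZ_0·tanβl)/(Z_0 + jZ_L·tanβl) = 96 − j43.4 Ω
Γ_s = (Z_in − Z_s)/(Z_in + Z_s) = (21 − j43.4)/(171 − j43.4), |Γ_s| = 0.273
VSWR = (1 + |Γ_s|)/(1 − |Γ_s|)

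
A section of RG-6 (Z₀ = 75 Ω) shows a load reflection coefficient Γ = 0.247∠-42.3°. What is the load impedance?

Z_L ≈ 101 − j35.8 Ω

Z_L = Z_0·(1 + Γ)/(1 − Γ) = 75·(1.18 − j0.166)/(0.817 + j0.166)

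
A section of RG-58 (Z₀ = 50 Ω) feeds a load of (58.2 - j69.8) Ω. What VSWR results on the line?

VSWR ≈ 3.4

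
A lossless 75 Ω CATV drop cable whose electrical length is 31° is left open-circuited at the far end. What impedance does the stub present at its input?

Z_in ≈ −j125 Ω

tan(βl) = 0.601
For an open-circuited stub, Z_in = −jZ_0·cot(βl) = −jZ_0/tan(βl)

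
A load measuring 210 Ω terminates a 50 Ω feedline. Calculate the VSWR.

For a purely resistive load, VSWR = R_L/Z_0 or Z_0/R_L (whichever > 1) = 210/50

VSWR ≈ 4.2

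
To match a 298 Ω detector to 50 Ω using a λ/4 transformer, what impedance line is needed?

Z_qwt = √(Z_0·R_L) = √(50 × 298) = √14900

Z_qwt ≈ 122 Ω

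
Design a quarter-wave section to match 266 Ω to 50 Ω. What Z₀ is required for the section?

Z_qwt ≈ 115 Ω

Z_qwt = √(Z_0·R_L) = √(50 × 266) = √13300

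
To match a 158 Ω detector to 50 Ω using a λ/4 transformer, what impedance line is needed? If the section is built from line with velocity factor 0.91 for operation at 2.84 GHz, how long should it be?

Z_qwt = √(Z_0·R_L) = √(50 × 158) = √7900
λ = 0.91·c/f = 0.0961 m, so l = λ/4 = 0.024 m

Z_qwt ≈ 88.9 Ω; length ≈ 2.4 cm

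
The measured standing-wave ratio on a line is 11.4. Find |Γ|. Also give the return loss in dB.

|Γ| = (S − 1)/(S + 1) = (11.4 − 1)/(11.4 + 1) = 10.4/12.4
RL = −20·log₁₀|Γ| = −20·log₁₀(0.839)

|Γ| ≈ 0.839; return loss ≈ 1.53 dB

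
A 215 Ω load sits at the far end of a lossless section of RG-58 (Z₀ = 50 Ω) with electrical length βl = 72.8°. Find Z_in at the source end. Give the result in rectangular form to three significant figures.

Z_in ≈ 12.7 − j14.6 Ω

tan(βl) = tan(72.8°) = 3.23
Z_in = Z_0·(Z_L + jZ_0·tanβl)/(Z_0 + jZ_L·tanβl)
     = 50·(215 + j162)/(50 + j695)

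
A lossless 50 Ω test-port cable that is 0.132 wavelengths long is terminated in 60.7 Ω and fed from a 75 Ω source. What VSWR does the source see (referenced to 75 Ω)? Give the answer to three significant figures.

VSWR ≈ 1.59

βl = 2π × 0.132 = 47.5°
tan(βl) = 1.09
Z_in = Z_0·(Z_L + jZ_0·tanβl)/(Z_0 + jZ_L·tanβl) = 48.3 − j9.38 Ω
Γ_s = (Z_in − Z_s)/(Z_in + Z_s) = (-26.7 − j9.38)/(123 − j9.38), |Γ_s| = 0.229
VSWR = (1 + |Γ_s|)/(1 − |Γ_s|)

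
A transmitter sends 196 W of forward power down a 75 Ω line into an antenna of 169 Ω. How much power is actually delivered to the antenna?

Γ = (169 − 75)/(169 + 75) = 0.385
|Γ|² = 0.148
P_refl = |Γ|²·P_inc = 29.1 W, P_del = (1 − |Γ|²)·P_inc = 167 W

P_delivered ≈ 167 W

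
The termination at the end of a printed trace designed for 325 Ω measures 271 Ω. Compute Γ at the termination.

Γ = -0.0906

Γ = (Z_L − Z_0)/(Z_L + Z_0) = (271 − 325)/(271 + 325) = -54/596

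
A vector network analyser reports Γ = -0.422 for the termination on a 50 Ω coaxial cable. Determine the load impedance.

Z_L = Z_0·(1 + Γ)/(1 − Γ) = 50·(0.578)/(1.42)

Z_L ≈ 20.3 Ω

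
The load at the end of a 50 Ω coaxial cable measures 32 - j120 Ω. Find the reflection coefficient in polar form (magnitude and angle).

Γ = (Z_L − Z_0)/(Z_L + Z_0) = (-18 − j120)/(82 − j120)
|Γ| = 121/145 = 0.835

Γ ≈ 0.835 ∠ -42.9°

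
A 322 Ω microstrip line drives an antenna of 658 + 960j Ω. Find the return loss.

Γ = (336 + j960)/(980 + j960), |Γ| = 0.741
RL = −20·log₁₀|Γ| = −20·log₁₀(0.741)

RL ≈ 2.6 dB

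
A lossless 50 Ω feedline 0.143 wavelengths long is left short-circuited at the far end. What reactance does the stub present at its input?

βl = 2π × 0.143 = 51.5°
tan(βl) = 1.26
For a short-circuited stub, Z_in = jZ_0·tan(βl)

X_in ≈ 62.8 Ω (inductive)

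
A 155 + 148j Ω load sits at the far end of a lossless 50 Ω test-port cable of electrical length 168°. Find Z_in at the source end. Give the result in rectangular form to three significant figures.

Z_in ≈ 52.5 + j106 Ω

tan(βl) = tan(168°) = -0.213
Z_in = Z_0·(Z_L + jZ_0·tanβl)/(Z_0 + jZ_L·tanβl)
     = 50·(155 + j137)/(81.5 − j32.9)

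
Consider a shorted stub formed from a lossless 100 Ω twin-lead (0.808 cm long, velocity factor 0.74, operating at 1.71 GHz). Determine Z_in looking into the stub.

λ = v/f = 0.74·c / 1.71 GHz = 0.13 m
βl = 2π·l/λ = 2π × 0.0622 = 22.4°
tan(βl) = 0.412
For a shorted stub, Z_in = jZ_0·tan(βl)

Z_in ≈ +j41.2 Ω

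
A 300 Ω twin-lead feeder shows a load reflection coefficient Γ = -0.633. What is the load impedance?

Z_L ≈ 67.4 Ω

Z_L = Z_0·(1 + Γ)/(1 − Γ) = 300·(0.367)/(1.63)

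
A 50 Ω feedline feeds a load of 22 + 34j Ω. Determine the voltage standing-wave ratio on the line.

VSWR ≈ 3.48

Γ = (Z_L − Z_0)/(Z_L + Z_0) = (-28 + j34)/(72 + j34)
|Γ| = 44/79.6 = 0.553
VSWR = (1 + |Γ|)/(1 − |Γ|) = 1.55/0.447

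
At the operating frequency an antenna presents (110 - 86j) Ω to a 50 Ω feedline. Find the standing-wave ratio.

VSWR ≈ 3.73

Γ = (Z_L − Z_0)/(Z_L + Z_0) = (60 − j86)/(160 − j86)
|Γ| = 105/182 = 0.577
VSWR = (1 + |Γ|)/(1 − |Γ|) = 1.58/0.423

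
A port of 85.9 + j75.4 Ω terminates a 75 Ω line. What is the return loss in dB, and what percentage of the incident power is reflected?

Γ = (10.9 + j75.4)/(160.9 + j75.4), |Γ| = 0.429
RL = −20·log₁₀(0.429) = 7.36 dB
P_refl/P_inc = |Γ|² = 0.184

RL ≈ 7.36 dB; 18.4% of incident power reflected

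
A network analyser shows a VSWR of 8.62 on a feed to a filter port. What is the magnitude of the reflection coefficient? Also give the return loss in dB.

|Γ| = (S − 1)/(S + 1) = (8.62 − 1)/(8.62 + 1) = 7.62/9.62
RL = −20·log₁₀|Γ| = −20·log₁₀(0.792)

|Γ| ≈ 0.792; return loss ≈ 2.02 dB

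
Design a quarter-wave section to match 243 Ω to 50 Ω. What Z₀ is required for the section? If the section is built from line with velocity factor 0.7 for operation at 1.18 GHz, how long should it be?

Z_qwt ≈ 110 Ω; length ≈ 4.45 cm

Z_qwt = √(Z_0·R_L) = √(50 × 243) = √12150
λ = 0.7·c/f = 0.178 m, so l = λ/4 = 0.0445 m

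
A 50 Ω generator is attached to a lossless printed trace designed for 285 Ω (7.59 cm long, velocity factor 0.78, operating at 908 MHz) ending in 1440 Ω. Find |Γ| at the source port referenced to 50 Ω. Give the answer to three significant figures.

|Γ| ≈ 0.583

λ = v/f = 0.78·c / 908 MHz = 0.258 m
βl = 2π·l/λ = 2π × 0.295 = 106°
tan(βl) = -3.48
Z_in = Z_0·(Z_L + jZ_0·tanβl)/(Z_0 + jZ_L·tanβl) = 60.9 + j78.4 Ω
Γ_s = (Z_in − Z_s)/(Z_in + Z_s) = (10.9 + j78.4)/(111 + j78.4), |Γ_s| = 0.583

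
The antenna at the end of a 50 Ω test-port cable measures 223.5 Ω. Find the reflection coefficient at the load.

Γ = (Z_L − Z_0)/(Z_L + Z_0) = (223.5 − 50)/(223.5 + 50) = 173.5/273.5

Γ = 0.634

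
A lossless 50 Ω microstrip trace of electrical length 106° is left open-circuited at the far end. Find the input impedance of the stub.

Z_in ≈ +j14.3 Ω

tan(βl) = -3.49
For an open-circuited stub, Z_in = −jZ_0·cot(βl) = −jZ_0/tan(βl)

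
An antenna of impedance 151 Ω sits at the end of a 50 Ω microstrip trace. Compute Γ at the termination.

Γ = 0.502

Γ = (Z_L − Z_0)/(Z_L + Z_0) = (151 − 50)/(151 + 50) = 101/201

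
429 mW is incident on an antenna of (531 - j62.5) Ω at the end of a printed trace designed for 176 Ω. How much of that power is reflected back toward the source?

|Γ| = |(355 − j62.5)/(707 − j62.5)| = 0.508
|Γ|² = 0.258
P_refl = |Γ|²·P_inc = 111 mW, P_del = (1 − |Γ|²)·P_inc = 318 mW

P_reflected ≈ 111 mW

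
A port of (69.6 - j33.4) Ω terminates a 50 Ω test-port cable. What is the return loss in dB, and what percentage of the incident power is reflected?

Γ = (19.6 − j33.4)/(119.6 − j33.4), |Γ| = 0.312
RL = −20·log₁₀(0.312) = 10.1 dB
P_refl/P_inc = |Γ|² = 0.0973

RL ≈ 10.1 dB; 9.73% of incident power reflected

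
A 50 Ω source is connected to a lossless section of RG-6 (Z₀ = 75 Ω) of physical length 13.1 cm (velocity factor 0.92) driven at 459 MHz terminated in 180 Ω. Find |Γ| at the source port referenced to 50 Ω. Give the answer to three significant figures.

λ = v/f = 0.92·c / 459 MHz = 0.601 m
βl = 2π·l/λ = 2π × 0.218 = 78.4°
tan(βl) = 4.88
Z_in = Z_0·(Z_L + jZ_0·tanβl)/(Z_0 + jZ_L·tanβl) = 32.3 − j12.6 Ω
Γ_s = (Z_in − Z_s)/(Z_in + Z_s) = (-17.7 − j12.6)/(82.3 − j12.6), |Γ_s| = 0.261

|Γ| ≈ 0.261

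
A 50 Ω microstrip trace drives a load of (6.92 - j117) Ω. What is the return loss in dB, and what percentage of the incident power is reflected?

Γ = (-43.08 − j117)/(56.92 − j117), |Γ| = 0.958
RL = −20·log₁₀(0.958) = 0.37 dB
P_refl/P_inc = |Γ|² = 0.918

RL ≈ 0.37 dB; 91.8% of incident power reflected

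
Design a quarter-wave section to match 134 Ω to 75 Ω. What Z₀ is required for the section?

Z_qwt ≈ 100 Ω

Z_qwt = √(Z_0·R_L) = √(75 × 134) = √10050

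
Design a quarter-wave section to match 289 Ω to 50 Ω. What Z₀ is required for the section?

Z_qwt = √(Z_0·R_L) = √(50 × 289) = √14450

Z_qwt ≈ 120 Ω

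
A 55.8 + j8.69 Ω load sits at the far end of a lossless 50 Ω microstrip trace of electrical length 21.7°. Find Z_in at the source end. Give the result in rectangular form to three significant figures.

Z_in ≈ 60.8 + j1.72 Ω

tan(βl) = tan(21.7°) = 0.398
Z_in = Z_0·(Z_L + jZ_0·tanβl)/(Z_0 + jZ_L·tanβl)
     = 50·(55.8 + j28.6)/(46.5 + j22.2)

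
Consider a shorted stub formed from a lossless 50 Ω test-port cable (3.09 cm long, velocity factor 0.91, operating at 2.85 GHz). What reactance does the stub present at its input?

λ = v/f = 0.91·c / 2.85 GHz = 0.0958 m
βl = 2π·l/λ = 2π × 0.323 = 116°
tan(βl) = -2.04
For a shorted stub, Z_in = jZ_0·tan(βl)

X_in ≈ -102 Ω (capacitive)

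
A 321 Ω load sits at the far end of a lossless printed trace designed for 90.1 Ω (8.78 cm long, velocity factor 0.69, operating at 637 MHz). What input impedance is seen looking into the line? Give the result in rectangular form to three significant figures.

λ = v/f = 0.69·c / 637 MHz = 0.325 m
βl = 2π·l/λ = 2π × 0.27 = 97.3°
tan(βl) = tan(97.3°) = -7.84
Z_in = Z_0·(Z_L + jZ_0·tanβl)/(Z_0 + jZ_L·tanβl)
     = 90.1·(321 − j707)/(90.1 − j2520)

Z_in ≈ 25.7 + j10.6 Ω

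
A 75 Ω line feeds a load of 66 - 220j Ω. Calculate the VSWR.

VSWR ≈ 11.7

Γ = (Z_L − Z_0)/(Z_L + Z_0) = (-9 − j220)/(141 − j220)
|Γ| = 220/261 = 0.843
VSWR = (1 + |Γ|)/(1 − |Γ|) = 1.84/0.157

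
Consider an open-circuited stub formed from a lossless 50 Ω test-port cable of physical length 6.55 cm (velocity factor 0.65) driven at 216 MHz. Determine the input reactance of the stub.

λ = v/f = 0.65·c / 216 MHz = 0.903 m
βl = 2π·l/λ = 2π × 0.0726 = 26.1°
tan(βl) = 0.49
For an open-circuited stub, Z_in = −jZ_0·cot(βl) = −jZ_0/tan(βl)

X_in ≈ -102 Ω (capacitive)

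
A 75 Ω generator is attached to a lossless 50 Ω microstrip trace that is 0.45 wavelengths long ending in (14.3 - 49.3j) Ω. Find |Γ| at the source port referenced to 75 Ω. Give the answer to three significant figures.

βl = 2π × 0.45 = 162°
tan(βl) = -0.325
Z_in = Z_0·(Z_L + jZ_0·tanβl)/(Z_0 + jZ_L·tanβl) = 33.6 − j91.8 Ω
Γ_s = (Z_in − Z_s)/(Z_in + Z_s) = (-41.4 − j91.8)/(109 − j91.8), |Γ_s| = 0.708

|Γ| ≈ 0.708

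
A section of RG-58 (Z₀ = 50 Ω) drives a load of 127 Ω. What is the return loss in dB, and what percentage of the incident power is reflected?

Γ = (127 − 50)/(127 + 50) = 0.435
RL = −20·log₁₀(0.435) = 7.23 dB
P_refl/P_inc = |Γ|² = 0.189

RL ≈ 7.23 dB; 18.9% of incident power reflected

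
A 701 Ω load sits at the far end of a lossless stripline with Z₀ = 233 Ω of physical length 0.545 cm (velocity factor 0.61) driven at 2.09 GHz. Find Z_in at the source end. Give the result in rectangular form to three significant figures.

Z_in ≈ 323 − j305 Ω

λ = v/f = 0.61·c / 2.09 GHz = 0.0876 m
βl = 2π·l/λ = 2π × 0.0622 = 22.4°
tan(βl) = tan(22.4°) = 0.412
Z_in = Z_0·(Z_L + jZ_0·tanβl)/(Z_0 + jZ_L·tanβl)
     = 233·(701 + j96.1)/(233 + j289)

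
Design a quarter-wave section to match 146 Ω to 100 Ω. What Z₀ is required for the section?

Z_qwt ≈ 121 Ω

Z_qwt = √(Z_0·R_L) = √(100 × 146) = √14600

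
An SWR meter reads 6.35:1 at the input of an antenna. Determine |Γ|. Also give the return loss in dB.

|Γ| ≈ 0.728; return loss ≈ 2.76 dB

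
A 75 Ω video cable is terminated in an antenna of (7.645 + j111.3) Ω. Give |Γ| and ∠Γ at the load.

Γ ≈ 0.938 ∠ 67.8°

Γ = (Z_L − Z_0)/(Z_L + Z_0) = (-67.36 + j111.3)/(82.64 + j111.3)
|Γ| = 130/139 = 0.938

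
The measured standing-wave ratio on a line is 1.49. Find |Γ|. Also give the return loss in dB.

|Γ| ≈ 0.197; return loss ≈ 14.1 dB

|Γ| = (S − 1)/(S + 1) = (1.49 − 1)/(1.49 + 1) = 0.49/2.49
RL = −20·log₁₀|Γ| = −20·log₁₀(0.197)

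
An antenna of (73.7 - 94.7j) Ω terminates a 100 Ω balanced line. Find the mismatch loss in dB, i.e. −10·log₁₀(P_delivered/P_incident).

mismatch loss ≈ 1.23 dB

Γ = (-26.3 − j94.7)/(173.7 − j94.7), |Γ| = 0.497
|Γ|² = 0.247, so P_del/P_inc = 1 − |Γ|² = 0.753
ML = −10·log₁₀(1 − |Γ|²)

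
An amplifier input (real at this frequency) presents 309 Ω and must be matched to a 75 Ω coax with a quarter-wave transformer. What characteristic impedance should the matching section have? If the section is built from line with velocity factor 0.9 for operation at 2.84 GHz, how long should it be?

Z_qwt = √(Z_0·R_L) = √(75 × 309) = √23180
λ = 0.9·c/f = 0.0951 m, so l = λ/4 = 0.0238 m

Z_qwt ≈ 152 Ω; length ≈ 2.38 cm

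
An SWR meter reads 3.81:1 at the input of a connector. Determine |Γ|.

|Γ| ≈ 0.584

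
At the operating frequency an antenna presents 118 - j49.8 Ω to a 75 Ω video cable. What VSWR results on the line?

VSWR ≈ 1.99

Γ = (Z_L − Z_0)/(Z_L + Z_0) = (43 − j49.8)/(193 − j49.8)
|Γ| = 65.8/199 = 0.33
VSWR = (1 + |Γ|)/(1 − |Γ|) = 1.33/0.67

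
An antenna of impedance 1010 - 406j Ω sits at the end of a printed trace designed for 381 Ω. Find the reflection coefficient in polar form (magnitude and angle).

Γ ≈ 0.517 ∠ -16.6°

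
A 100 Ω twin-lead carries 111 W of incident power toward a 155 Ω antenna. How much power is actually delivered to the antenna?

Γ = (155 − 100)/(155 + 100) = 0.216
|Γ|² = 0.0465
P_refl = |Γ|²·P_inc = 5.16 W, P_del = (1 − |Γ|²)·P_inc = 106 W

P_delivered ≈ 106 W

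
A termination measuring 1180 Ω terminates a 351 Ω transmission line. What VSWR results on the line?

VSWR ≈ 3.36

Γ = (1180 − 351)/(1180 + 351) = 0.541
VSWR = (1 + 0.541)/(1 − 0.541)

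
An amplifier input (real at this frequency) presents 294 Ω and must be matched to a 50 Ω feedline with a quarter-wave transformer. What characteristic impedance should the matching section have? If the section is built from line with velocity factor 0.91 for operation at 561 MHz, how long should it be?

Z_qwt = √(Z_0·R_L) = √(50 × 294) = √14700
λ = 0.91·c/f = 0.487 m, so l = λ/4 = 0.122 m

Z_qwt ≈ 121 Ω; length ≈ 12.2 cm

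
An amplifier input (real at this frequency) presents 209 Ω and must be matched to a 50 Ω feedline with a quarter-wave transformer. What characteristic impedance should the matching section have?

Z_qwt ≈ 102 Ω

Z_qwt = √(Z_0·R_L) = √(50 × 209) = √10450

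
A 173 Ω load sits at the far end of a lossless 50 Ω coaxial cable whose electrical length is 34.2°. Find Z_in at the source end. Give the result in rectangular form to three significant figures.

tan(βl) = tan(34.2°) = 0.68
Z_in = Z_0·(Z_L + jZ_0·tanβl)/(Z_0 + jZ_L·tanβl)
     = 50·(173 + j34)/(50 + j118)

Z_in ≈ 38.7 − j57.1 Ω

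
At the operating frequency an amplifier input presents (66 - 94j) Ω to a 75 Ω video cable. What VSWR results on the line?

VSWR ≈ 3.52

Γ = (Z_L − Z_0)/(Z_L + Z_0) = (-9 − j94)/(141 − j94)
|Γ| = 94.4/169 = 0.557
VSWR = (1 + |Γ|)/(1 − |Γ|) = 1.56/0.443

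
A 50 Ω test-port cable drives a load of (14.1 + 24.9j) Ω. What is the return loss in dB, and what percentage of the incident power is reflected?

Γ = (-35.9 + j24.9)/(64.1 + j24.9), |Γ| = 0.635
RL = −20·log₁₀(0.635) = 3.94 dB
P_refl/P_inc = |Γ|² = 0.404

RL ≈ 3.94 dB; 40.4% of incident power reflected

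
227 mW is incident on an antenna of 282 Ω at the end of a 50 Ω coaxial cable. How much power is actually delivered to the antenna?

Γ = (282 − 50)/(282 + 50) = 0.699
|Γ|² = 0.488
P_refl = |Γ|²·P_inc = 111 mW, P_del = (1 − |Γ|²)·P_inc = 116 mW

P_delivered ≈ 116 mW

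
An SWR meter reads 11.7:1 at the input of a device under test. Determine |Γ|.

|Γ| = (S − 1)/(S + 1) = (11.7 − 1)/(11.7 + 1) = 10.7/12.7

|Γ| ≈ 0.843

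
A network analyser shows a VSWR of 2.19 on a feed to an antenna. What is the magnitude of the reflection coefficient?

|Γ| = (S − 1)/(S + 1) = (2.19 − 1)/(2.19 + 1) = 1.19/3.19

|Γ| ≈ 0.373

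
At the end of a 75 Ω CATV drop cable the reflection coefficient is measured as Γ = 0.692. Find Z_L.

Z_L = Z_0·(1 + Γ)/(1 − Γ) = 75·(1.69)/(0.308)

Z_L ≈ 412 Ω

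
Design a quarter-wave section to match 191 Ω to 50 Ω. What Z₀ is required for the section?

Z_qwt ≈ 97.7 Ω

Z_qwt = √(Z_0·R_L) = √(50 × 191) = √9550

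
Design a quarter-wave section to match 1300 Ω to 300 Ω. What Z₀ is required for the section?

Z_qwt = √(Z_0·R_L) = √(300 × 1300) = √390000

Z_qwt ≈ 624 Ω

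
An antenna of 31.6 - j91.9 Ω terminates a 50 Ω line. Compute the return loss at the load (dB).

RL ≈ 2.35 dB

Γ = (-18.4 − j91.9)/(81.6 − j91.9), |Γ| = 0.763
RL = −20·log₁₀|Γ| = −20·log₁₀(0.763)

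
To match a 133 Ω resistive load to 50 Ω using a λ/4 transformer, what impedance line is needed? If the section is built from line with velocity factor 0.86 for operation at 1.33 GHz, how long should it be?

Z_qwt = √(Z_0·R_L) = √(50 × 133) = √6650
λ = 0.86·c/f = 0.194 m, so l = λ/4 = 0.0485 m

Z_qwt ≈ 81.5 Ω; length ≈ 4.85 cm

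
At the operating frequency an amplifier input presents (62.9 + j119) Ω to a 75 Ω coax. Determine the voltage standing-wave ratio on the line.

VSWR ≈ 4.83

Γ = (Z_L − Z_0)/(Z_L + Z_0) = (-12.1 + j119)/(137.9 + j119)
|Γ| = 120/182 = 0.657
VSWR = (1 + |Γ|)/(1 − |Γ|) = 1.66/0.343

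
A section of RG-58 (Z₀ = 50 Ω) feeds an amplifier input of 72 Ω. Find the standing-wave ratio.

Γ = (72 − 50)/(72 + 50) = 0.18
VSWR = (1 + 0.18)/(1 − 0.18)

VSWR ≈ 1.44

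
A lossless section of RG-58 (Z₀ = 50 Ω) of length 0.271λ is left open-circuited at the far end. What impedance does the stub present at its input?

βl = 2π × 0.271 = 97.6°
tan(βl) = -7.53
For an open-circuited stub, Z_in = −jZ_0·cot(βl) = −jZ_0/tan(βl)

Z_in ≈ +j6.64 Ω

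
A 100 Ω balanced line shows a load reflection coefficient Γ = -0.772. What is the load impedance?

Z_L ≈ 12.9 Ω

Z_L = Z_0·(1 + Γ)/(1 − Γ) = 100·(0.228)/(1.77)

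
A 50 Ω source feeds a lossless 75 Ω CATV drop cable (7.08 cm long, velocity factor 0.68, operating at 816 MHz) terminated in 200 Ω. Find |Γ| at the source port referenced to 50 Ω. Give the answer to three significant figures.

|Γ| ≈ 0.309

λ = v/f = 0.68·c / 816 MHz = 0.25 m
βl = 2π·l/λ = 2π × 0.283 = 102°
tan(βl) = -4.72
Z_in = Z_0·(Z_L + jZ_0·tanβl)/(Z_0 + jZ_L·tanβl) = 29.2 + j13.6 Ω
Γ_s = (Z_in − Z_s)/(Z_in + Z_s) = (-20.8 + j13.6)/(79.2 + j13.6), |Γ_s| = 0.309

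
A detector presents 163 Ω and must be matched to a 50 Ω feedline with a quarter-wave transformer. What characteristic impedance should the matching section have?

Z_qwt = √(Z_0·R_L) = √(50 × 163) = √8150

Z_qwt ≈ 90.3 Ω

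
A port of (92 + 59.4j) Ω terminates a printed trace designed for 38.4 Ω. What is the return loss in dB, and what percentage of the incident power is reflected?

RL ≈ 5.06 dB; 31.2% of incident power reflected

Γ = (53.6 + j59.4)/(130.4 + j59.4), |Γ| = 0.558
RL = −20·log₁₀(0.558) = 5.06 dB
P_refl/P_inc = |Γ|² = 0.312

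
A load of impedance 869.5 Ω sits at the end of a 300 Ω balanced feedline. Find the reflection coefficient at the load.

Γ = 0.487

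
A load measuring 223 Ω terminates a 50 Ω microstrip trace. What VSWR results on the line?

VSWR ≈ 4.46

For a purely resistive load, VSWR = R_L/Z_0 or Z_0/R_L (whichever > 1) = 223/50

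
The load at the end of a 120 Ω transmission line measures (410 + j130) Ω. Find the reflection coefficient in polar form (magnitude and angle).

Γ = (Z_L − Z_0)/(Z_L + Z_0) = (290 + j130)/(530 + j130)
|Γ| = 318/546 = 0.582

Γ ≈ 0.582 ∠ 10.4°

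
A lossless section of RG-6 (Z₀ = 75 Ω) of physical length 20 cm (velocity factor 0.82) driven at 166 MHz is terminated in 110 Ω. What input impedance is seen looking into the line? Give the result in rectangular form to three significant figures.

Z_in ≈ 66.8 − j26 Ω

λ = v/f = 0.82·c / 166 MHz = 1.48 m
βl = 2π·l/λ = 2π × 0.135 = 48.6°
tan(βl) = tan(48.6°) = 1.13
Z_in = Z_0·(Z_L + jZ_0·tanβl)/(Z_0 + jZ_L·tanβl)
     = 75·(110 + j85)/(75 + j125)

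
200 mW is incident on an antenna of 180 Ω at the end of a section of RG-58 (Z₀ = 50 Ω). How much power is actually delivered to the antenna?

Γ = (180 − 50)/(180 + 50) = 0.565
|Γ|² = 0.319
P_refl = |Γ|²·P_inc = 63.9 mW, P_del = (1 − |Γ|²)·P_inc = 136 mW

P_delivered ≈ 136 mW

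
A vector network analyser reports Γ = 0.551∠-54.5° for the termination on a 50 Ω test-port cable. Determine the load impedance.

Z_L = Z_0·(1 + Γ)/(1 − Γ) = 50·(1.32 − j0.449)/(0.68 + j0.449)

Z_L ≈ 52.5 − j67.6 Ω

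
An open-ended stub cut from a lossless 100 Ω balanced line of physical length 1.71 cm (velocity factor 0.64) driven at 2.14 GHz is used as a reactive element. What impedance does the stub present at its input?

λ = v/f = 0.64·c / 2.14 GHz = 0.0897 m
βl = 2π·l/λ = 2π × 0.191 = 68.6°
tan(βl) = 2.55
For an open-ended stub, Z_in = −jZ_0·cot(βl) = −jZ_0/tan(βl)

Z_in ≈ −j39.2 Ω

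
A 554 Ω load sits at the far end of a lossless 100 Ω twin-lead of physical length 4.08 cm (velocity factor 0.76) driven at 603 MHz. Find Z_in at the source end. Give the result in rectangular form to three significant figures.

Z_in ≈ 43.7 − j114 Ω

λ = v/f = 0.76·c / 603 MHz = 0.378 m
βl = 2π·l/λ = 2π × 0.108 = 38.8°
tan(βl) = tan(38.8°) = 0.805
Z_in = Z_0·(Z_L + jZ_0·tanβl)/(Z_0 + jZ_L·tanβl)
     = 100·(554 + j80.5)/(100 + j446)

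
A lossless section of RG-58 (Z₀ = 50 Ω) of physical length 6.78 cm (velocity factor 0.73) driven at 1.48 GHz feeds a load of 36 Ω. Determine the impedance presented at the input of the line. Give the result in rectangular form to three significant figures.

Z_in ≈ 37.2 − j6.24 Ω

λ = v/f = 0.73·c / 1.48 GHz = 0.148 m
βl = 2π·l/λ = 2π × 0.458 = 165°
tan(βl) = tan(165°) = -0.269
Z_in = Z_0·(Z_L + jZ_0·tanβl)/(Z_0 + jZ_L·tanβl)
     = 50·(36 − j13.4)/(50 − j9.68)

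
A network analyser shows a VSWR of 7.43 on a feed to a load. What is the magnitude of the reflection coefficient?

|Γ| ≈ 0.763

|Γ| = (S − 1)/(S + 1) = (7.43 − 1)/(7.43 + 1) = 6.43/8.43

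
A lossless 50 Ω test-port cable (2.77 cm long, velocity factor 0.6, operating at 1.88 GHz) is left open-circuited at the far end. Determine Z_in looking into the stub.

λ = v/f = 0.6·c / 1.88 GHz = 0.0957 m
βl = 2π·l/λ = 2π × 0.289 = 104°
tan(βl) = -3.97
For an open-circuited stub, Z_in = −jZ_0·cot(βl) = −jZ_0/tan(βl)

Z_in ≈ +j12.6 Ω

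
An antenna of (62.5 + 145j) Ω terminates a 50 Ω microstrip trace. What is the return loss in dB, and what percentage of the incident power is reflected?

RL ≈ 2.01 dB; 62.9% of incident power reflected

Γ = (12.5 + j145)/(112.5 + j145), |Γ| = 0.793
RL = −20·log₁₀(0.793) = 2.01 dB
P_refl/P_inc = |Γ|² = 0.629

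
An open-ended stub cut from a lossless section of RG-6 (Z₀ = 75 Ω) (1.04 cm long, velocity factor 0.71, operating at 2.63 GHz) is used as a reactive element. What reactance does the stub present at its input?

λ = v/f = 0.71·c / 2.63 GHz = 0.081 m
βl = 2π·l/λ = 2π × 0.128 = 46.2°
tan(βl) = 1.04
For an open-ended stub, Z_in = −jZ_0·cot(βl) = −jZ_0/tan(βl)

X_in ≈ -71.9 Ω (capacitive)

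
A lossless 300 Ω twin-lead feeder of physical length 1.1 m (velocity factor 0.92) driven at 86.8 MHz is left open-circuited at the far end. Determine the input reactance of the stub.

λ = v/f = 0.92·c / 86.8 MHz = 3.18 m
βl = 2π·l/λ = 2π × 0.346 = 125°
tan(βl) = -1.45
For an open-circuited stub, Z_in = −jZ_0·cot(βl) = −jZ_0/tan(βl)

X_in ≈ 206 Ω (inductive)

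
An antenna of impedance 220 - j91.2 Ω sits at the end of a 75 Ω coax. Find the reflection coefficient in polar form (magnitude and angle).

Γ = (Z_L − Z_0)/(Z_L + Z_0) = (145 − j91.2)/(295 − j91.2)
|Γ| = 171/309 = 0.555

Γ ≈ 0.555 ∠ -15°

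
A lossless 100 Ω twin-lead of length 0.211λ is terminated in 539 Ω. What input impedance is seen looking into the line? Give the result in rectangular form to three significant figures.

βl = 2π × 0.211 = 76°
tan(βl) = tan(76°) = 4
Z_in = Z_0·(Z_L + jZ_0·tanβl)/(Z_0 + jZ_L·tanβl)
     = 100·(539 + j400)/(100 + j2160)

Z_in ≈ 19.7 − j24.1 Ω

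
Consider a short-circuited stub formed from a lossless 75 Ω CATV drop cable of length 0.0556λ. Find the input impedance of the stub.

βl = 2π × 0.0556 = 20°
tan(βl) = 0.364
For a short-circuited stub, Z_in = jZ_0·tan(βl)

Z_in ≈ +j27.3 Ω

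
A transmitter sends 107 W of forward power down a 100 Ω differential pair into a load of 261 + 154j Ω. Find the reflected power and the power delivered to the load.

P_reflected ≈ 34.5 W; P_delivered ≈ 72.5 W

|Γ| = |(161 + j154)/(361 + j154)| = 0.568
|Γ|² = 0.322
P_refl = |Γ|²·P_inc = 34.5 W, P_del = (1 − |Γ|²)·P_inc = 72.5 W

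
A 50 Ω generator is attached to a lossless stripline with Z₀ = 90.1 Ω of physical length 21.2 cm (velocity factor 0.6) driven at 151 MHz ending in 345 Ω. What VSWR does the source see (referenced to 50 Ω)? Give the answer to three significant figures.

λ = v/f = 0.6·c / 151 MHz = 1.19 m
βl = 2π·l/λ = 2π × 0.178 = 64°
tan(βl) = 2.05
Z_in = Z_0·(Z_L + jZ_0·tanβl)/(Z_0 + jZ_L·tanβl) = 28.7 − j40.3 Ω
Γ_s = (Z_in − Z_s)/(Z_in + Z_s) = (-21.3 − j40.3)/(78.7 − j40.3), |Γ_s| = 0.516
VSWR = (1 + |Γ_s|)/(1 − |Γ_s|)

VSWR ≈ 3.13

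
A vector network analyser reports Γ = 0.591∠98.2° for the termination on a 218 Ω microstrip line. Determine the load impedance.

Z_L ≈ 93.5 + j168 Ω

Z_L = Z_0·(1 + Γ)/(1 − Γ) = 218·(0.916 + j0.585)/(1.08 − j0.585)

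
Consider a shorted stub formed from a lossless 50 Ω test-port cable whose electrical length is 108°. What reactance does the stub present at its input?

tan(βl) = -3.08
For a shorted stub, Z_in = jZ_0·tan(βl)

X_in ≈ -154 Ω (capacitive)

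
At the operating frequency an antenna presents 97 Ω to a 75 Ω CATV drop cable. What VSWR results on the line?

VSWR ≈ 1.29

Γ = (97 − 75)/(97 + 75) = 0.128
VSWR = (1 + 0.128)/(1 − 0.128)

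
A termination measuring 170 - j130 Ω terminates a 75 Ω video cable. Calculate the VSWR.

VSWR ≈ 3.77

Γ = (Z_L − Z_0)/(Z_L + Z_0) = (95 − j130)/(245 − j130)
|Γ| = 161/277 = 0.581
VSWR = (1 + |Γ|)/(1 − |Γ|) = 1.58/0.419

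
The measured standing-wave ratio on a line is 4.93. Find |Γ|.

|Γ| ≈ 0.663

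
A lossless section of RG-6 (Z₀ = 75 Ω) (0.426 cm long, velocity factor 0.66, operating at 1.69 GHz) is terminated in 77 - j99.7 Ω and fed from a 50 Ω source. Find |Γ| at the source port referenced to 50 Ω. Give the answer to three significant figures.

|Γ| ≈ 0.597

λ = v/f = 0.66·c / 1.69 GHz = 0.117 m
βl = 2π·l/λ = 2π × 0.0364 = 13.1°
tan(βl) = 0.233
Z_in = Z_0·(Z_L + jZ_0·tanβl)/(Z_0 + jZ_L·tanβl) = 45.8 − j71.2 Ω
Γ_s = (Z_in − Z_s)/(Z_in + Z_s) = (-4.16 − j71.2)/(95.8 − j71.2), |Γ_s| = 0.597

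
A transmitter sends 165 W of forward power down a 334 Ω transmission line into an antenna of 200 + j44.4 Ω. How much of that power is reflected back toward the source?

P_reflected ≈ 11.5 W

|Γ| = |(-134 + j44.4)/(534 + j44.4)| = 0.263
|Γ|² = 0.0694
P_refl = |Γ|²·P_inc = 11.5 W, P_del = (1 − |Γ|²)·P_inc = 154 W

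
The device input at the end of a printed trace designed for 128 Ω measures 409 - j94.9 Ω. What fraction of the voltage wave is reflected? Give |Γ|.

|Γ| ≈ 0.544

Γ = (Z_L − Z_0)/(Z_L + Z_0) = (281 − j94.9)/(537 − j94.9)
|Γ| = 297/545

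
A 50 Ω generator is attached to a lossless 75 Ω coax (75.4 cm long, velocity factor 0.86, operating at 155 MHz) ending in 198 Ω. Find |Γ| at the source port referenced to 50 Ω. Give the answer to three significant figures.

|Γ| ≈ 0.582

λ = v/f = 0.86·c / 155 MHz = 1.66 m
βl = 2π·l/λ = 2π × 0.453 = 163°
tan(βl) = -0.304
Z_in = Z_0·(Z_L + jZ_0·tanβl)/(Z_0 + jZ_L·tanβl) = 131 + j82.8 Ω
Γ_s = (Z_in − Z_s)/(Z_in + Z_s) = (81.5 + j82.8)/(181 + j82.8), |Γ_s| = 0.582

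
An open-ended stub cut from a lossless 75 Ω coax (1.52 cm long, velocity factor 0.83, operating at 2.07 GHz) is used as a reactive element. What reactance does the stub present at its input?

X_in ≈ -73.7 Ω (capacitive)

λ = v/f = 0.83·c / 2.07 GHz = 0.12 m
βl = 2π·l/λ = 2π × 0.126 = 45.5°
tan(βl) = 1.02
For an open-ended stub, Z_in = −jZ_0·cot(βl) = −jZ_0/tan(βl)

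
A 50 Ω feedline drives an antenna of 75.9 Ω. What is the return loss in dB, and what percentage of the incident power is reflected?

RL ≈ 13.7 dB; 4.23% of incident power reflected

Γ = (75.9 − 50)/(75.9 + 50) = 0.206
RL = −20·log₁₀(0.206) = 13.7 dB
P_refl/P_inc = |Γ|² = 0.0423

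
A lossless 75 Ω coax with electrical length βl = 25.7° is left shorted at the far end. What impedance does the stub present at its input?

Z_in ≈ +j36.1 Ω

tan(βl) = 0.481
For a shorted stub, Z_in = jZ_0·tan(βl)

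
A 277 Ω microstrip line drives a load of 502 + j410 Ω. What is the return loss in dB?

Γ = (225 + j410)/(779 + j410), |Γ| = 0.531
RL = −20·log₁₀|Γ| = −20·log₁₀(0.531)

RL ≈ 5.49 dB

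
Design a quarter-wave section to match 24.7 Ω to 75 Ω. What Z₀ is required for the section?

Z_qwt ≈ 43 Ω

Z_qwt = √(Z_0·R_L) = √(75 × 24.7) = √1852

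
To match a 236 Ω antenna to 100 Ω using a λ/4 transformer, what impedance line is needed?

Z_qwt ≈ 154 Ω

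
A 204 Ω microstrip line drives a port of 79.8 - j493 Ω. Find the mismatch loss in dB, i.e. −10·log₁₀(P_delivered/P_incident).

mismatch loss ≈ 6.96 dB

Γ = (-124.2 − j493)/(283.8 − j493), |Γ| = 0.894
|Γ|² = 0.799, so P_del/P_inc = 1 − |Γ|² = 0.201
ML = −10·log₁₀(1 − |Γ|²)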